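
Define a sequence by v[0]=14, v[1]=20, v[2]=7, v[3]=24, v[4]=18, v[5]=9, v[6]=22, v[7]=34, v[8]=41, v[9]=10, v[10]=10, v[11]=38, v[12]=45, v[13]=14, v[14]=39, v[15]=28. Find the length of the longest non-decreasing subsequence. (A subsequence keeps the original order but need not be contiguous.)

Track the smallest tail for each achievable length (allowing ties):
14 → extends → [14]
20 → extends → [14, 20]
7 → replaces 14 → [7, 20]
24 → extends → [7, 20, 24]
18 → replaces 20 → [7, 18, 24]
9 → replaces 18 → [7, 9, 24]
22 → replaces 24 → [7, 9, 22]
34 → extends → [7, 9, 22, 34]
41 → extends → [7, 9, 22, 34, 41]
10 → replaces 22 → [7, 9, 10, 34, 41]
10 → replaces 34 → [7, 9, 10, 10, 41]
38 → replaces 41 → [7, 9, 10, 10, 38]
45 → extends → [7, 9, 10, 10, 38, 45]
14 → replaces 38 → [7, 9, 10, 10, 14, 45]
39 → replaces 45 → [7, 9, 10, 10, 14, 39]
28 → replaces 39 → [7, 9, 10, 10, 14, 28]
Six tails, so the longest non-decreasing subsequence has length 6 (e.g. 14, 20, 24, 34, 41, 45).

6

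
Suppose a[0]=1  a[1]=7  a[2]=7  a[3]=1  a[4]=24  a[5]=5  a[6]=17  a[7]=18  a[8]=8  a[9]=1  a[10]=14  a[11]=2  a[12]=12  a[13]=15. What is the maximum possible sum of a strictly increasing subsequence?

Let S[i] be the best sum of a strictly increasing subsequence ending at i:
i:      0  1  2  3  4  5  6  7  8  9 10 11 12 13
a[i]:   1  7  7  1 24  5 17 18  8  1 14  2 12 15
S:      1  8  8  1 32  6 25 43 16  1 30  3 28 45
Maximum is 45 (e.g. 1 + 7 + 8 + 14 + 15).

45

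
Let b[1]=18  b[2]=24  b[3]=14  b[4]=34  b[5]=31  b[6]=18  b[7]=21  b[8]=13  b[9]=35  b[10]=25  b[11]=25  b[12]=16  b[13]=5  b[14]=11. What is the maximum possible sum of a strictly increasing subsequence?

Let S[i] be the best sum of a strictly increasing subsequence ending at i:
i:       1   2   3   4   5   6   7   8   9  10  11  12  13  14
b[i]:   18  24  14  34  31  18  21  13  35  25  25  16   5  11
S:      18  42  14  76  73  32  53  13 111  78  78  30   5  16
Maximum is 111 (e.g. 18 + 24 + 34 + 35).

111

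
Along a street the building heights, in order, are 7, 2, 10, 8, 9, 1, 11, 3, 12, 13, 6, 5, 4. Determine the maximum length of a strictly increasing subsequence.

Let dp[i] be the length of the longest such subsequence ending at index i:
i:      1  2  3  4  5  6  7  8  9 10 11 12 13
a[i]:   7  2 10  8  9  1 11  3 12 13  6  5  4
dp:     1  1  2  2  3  1  4  2  5  6  3  3  3
Maximum dp value is 6.

6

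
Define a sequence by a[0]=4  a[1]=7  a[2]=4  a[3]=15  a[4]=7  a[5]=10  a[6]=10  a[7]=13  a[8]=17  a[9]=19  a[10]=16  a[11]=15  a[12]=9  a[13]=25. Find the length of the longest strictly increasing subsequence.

7

Track the smallest tail for each achievable length (strict):
4 → extends → [4]
7 → extends → [4, 7]
4 → already a tail → [4, 7]
15 → extends → [4, 7, 15]
7 → already a tail → [4, 7, 15]
10 → replaces 15 → [4, 7, 10]
10 → already a tail → [4, 7, 10]
13 → extends → [4, 7, 10, 13]
17 → extends → [4, 7, 10, 13, 17]
19 → extends → [4, 7, 10, 13, 17, 19]
16 → replaces 17 → [4, 7, 10, 13, 16, 19]
15 → replaces 16 → [4, 7, 10, 13, 15, 19]
9 → replaces 10 → [4, 7, 9, 13, 15, 19]
25 → extends → [4, 7, 9, 13, 15, 19, 25]
Seven tails, so the longest strictly increasing subsequence has length 7 (e.g. 4, 7, 10, 13, 17, 19, 25).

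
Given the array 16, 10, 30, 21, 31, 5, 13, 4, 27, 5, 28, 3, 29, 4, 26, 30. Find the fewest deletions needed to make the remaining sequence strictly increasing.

Fewest deletions = n − (longest strictly increasing subsequence).
i:      1  2  3  4  5  6  7  8  9 10 11 12 13 14 15 16
a[i]:  16 10 30 21 31  5 13  4 27  5 28  3 29  4 26 30
dp:     1  1  2  2  3  1  2  1  3  2  4  1  5  2  3  6
max dp = 6, so deletions = 16 − 6 = 10.

10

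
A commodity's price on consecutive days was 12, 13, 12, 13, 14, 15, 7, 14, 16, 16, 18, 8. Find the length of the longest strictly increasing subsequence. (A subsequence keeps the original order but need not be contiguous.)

Track the smallest tail for each achievable length (strict):
12 → extends → [12]
13 → extends → [12, 13]
12 → already a tail → [12, 13]
13 → already a tail → [12, 13]
14 → extends → [12, 13, 14]
15 → extends → [12, 13, 14, 15]
7 → replaces 12 → [7, 13, 14, 15]
14 → already a tail → [7, 13, 14, 15]
16 → extends → [7, 13, 14, 15, 16]
16 → already a tail → [7, 13, 14, 15, 16]
18 → extends → [7, 13, 14, 15, 16, 18]
8 → replaces 13 → [7, 8, 14, 15, 16, 18]
Six tails, so the longest strictly increasing subsequence has length 6 (e.g. 12, 13, 14, 15, 16, 18).

6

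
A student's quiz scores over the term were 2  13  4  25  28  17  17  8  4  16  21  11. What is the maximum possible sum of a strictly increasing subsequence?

68

Let S[i] be the best sum of a strictly increasing subsequence ending at i:
i:      1  2  3  4  5  6  7  8  9 10 11 12
a[i]:   2 13  4 25 28 17 17  8  4 16 21 11
S:      2 15  6 40 68 32 32 14  6 31 53 25
Maximum is 68 (e.g. 2 + 13 + 25 + 28).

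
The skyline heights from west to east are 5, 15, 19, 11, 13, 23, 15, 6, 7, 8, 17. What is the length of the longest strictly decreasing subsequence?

3

Negate each value so 'decreasing' becomes 'increasing', then run patience tails on the negated sequence:
-5 → extends → [-5]
-15 → replaces -5 → [-15]
-19 → replaces -15 → [-19]
-11 → extends → [-19, -11]
-13 → replaces -11 → [-19, -13]
-23 → replaces -19 → [-23, -13]
-15 → replaces -13 → [-23, -15]
-6 → extends → [-23, -15, -6]
-7 → replaces -6 → [-23, -15, -7]
-8 → replaces -7 → [-23, -15, -8]
-17 → replaces -15 → [-23, -17, -8]
Three tails, so the longest strictly decreasing subsequence of the original has length 3.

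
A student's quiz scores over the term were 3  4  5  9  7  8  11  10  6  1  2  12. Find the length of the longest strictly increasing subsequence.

7

Track the smallest tail for each achievable length (strict):
3 → extends → [3]
4 → extends → [3, 4]
5 → extends → [3, 4, 5]
9 → extends → [3, 4, 5, 9]
7 → replaces 9 → [3, 4, 5, 7]
8 → extends → [3, 4, 5, 7, 8]
11 → extends → [3, 4, 5, 7, 8, 11]
10 → replaces 11 → [3, 4, 5, 7, 8, 10]
6 → replaces 7 → [3, 4, 5, 6, 8, 10]
1 → replaces 3 → [1, 4, 5, 6, 8, 10]
2 → replaces 4 → [1, 2, 5, 6, 8, 10]
12 → extends → [1, 2, 5, 6, 8, 10, 12]
Seven tails, so the longest strictly increasing subsequence has length 7 (e.g. 3, 4, 5, 7, 8, 11, 12).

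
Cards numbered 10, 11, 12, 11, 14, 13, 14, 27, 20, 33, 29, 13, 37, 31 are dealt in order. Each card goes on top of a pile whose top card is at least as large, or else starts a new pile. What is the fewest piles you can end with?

Place each on the leftmost legal pile:
10 → new pile 1 (tops now [10])
11 → new pile 2 (tops now [10, 11])
12 → new pile 3 (tops now [10, 11, 12])
11 → pile 2 (tops now [10, 11, 12])
14 → new pile 4 (tops now [10, 11, 12, 14])
13 → pile 4 (tops now [10, 11, 12, 13])
14 → new pile 5 (tops now [10, 11, 12, 13, 14])
27 → new pile 6 (tops now [10, 11, 12, 13, 14, 27])
20 → pile 6 (tops now [10, 11, 12, 13, 14, 20])
33 → new pile 7 (tops now [10, 11, 12, 13, 14, 20, 33])
29 → pile 7 (tops now [10, 11, 12, 13, 14, 20, 29])
13 → pile 4 (tops now [10, 11, 12, 13, 14, 20, 29])
37 → new pile 8 (tops now [10, 11, 12, 13, 14, 20, 29, 37])
31 → pile 8 (tops now [10, 11, 12, 13, 14, 20, 29, 31])
Eight piles.

8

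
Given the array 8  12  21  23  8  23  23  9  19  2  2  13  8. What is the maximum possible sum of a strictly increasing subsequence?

Let S[i] be the best sum of a strictly increasing subsequence ending at i:
i:      1  2  3  4  5  6  7  8  9 10 11 12 13
a[i]:   8 12 21 23  8 23 23  9 19  2  2 13  8
S:      8 20 41 64  8 64 64 17 39  2  2 33 10
Maximum is 64 (e.g. 8 + 12 + 21 + 23).

64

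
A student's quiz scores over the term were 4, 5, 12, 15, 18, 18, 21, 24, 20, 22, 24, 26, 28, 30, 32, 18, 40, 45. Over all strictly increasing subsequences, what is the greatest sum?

322

Let S[i] be the best sum of a strictly increasing subsequence ending at i:
i:       1   2   3   4   5   6   7   8   9  10  11  12  13  14  15  16  17  18
a[i]:    4   5  12  15  18  18  21  24  20  22  24  26  28  30  32  18  40  45
S:       4   9  21  36  54  54  75  99  74  97 121 147 175 205 237  54 277 322
Maximum is 322 (e.g. 4 + 5 + 12 + 15 + 18 + 21 + 22 + 24 + 26 + 28 + 30 + 32 + 40 + 45).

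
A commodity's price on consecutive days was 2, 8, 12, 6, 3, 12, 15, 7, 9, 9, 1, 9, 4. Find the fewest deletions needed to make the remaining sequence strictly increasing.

9

Fewest deletions = n − (longest strictly increasing subsequence).
i:      1  2  3  4  5  6  7  8  9 10 11 12 13
a[i]:   2  8 12  6  3 12 15  7  9  9  1  9  4
dp:     1  2  3  2  2  3  4  3  4  4  1  4  3
max dp = 4, so deletions = 13 − 4 = 9.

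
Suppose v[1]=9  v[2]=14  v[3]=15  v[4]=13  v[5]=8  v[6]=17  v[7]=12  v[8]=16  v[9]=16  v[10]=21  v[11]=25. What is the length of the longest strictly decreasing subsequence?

Let dp[i] be the longest strictly decreasing subsequence ending at i:
i:      1  2  3  4  5  6  7  8  9 10 11
v[i]:   9 14 15 13  8 17 12 16 16 21 25
dp:     1  1  1  2  3  1  3  2  2  1  1
Maximum is 3.

3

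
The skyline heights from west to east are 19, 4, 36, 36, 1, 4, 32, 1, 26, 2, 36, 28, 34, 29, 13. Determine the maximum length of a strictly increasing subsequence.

5

Track the smallest tail for each achievable length (strict):
19 → extends → [19]
4 → replaces 19 → [4]
36 → extends → [4, 36]
36 → already a tail → [4, 36]
1 → replaces 4 → [1, 36]
4 → replaces 36 → [1, 4]
32 → extends → [1, 4, 32]
1 → already a tail → [1, 4, 32]
26 → replaces 32 → [1, 4, 26]
2 → replaces 4 → [1, 2, 26]
36 → extends → [1, 2, 26, 36]
28 → replaces 36 → [1, 2, 26, 28]
34 → extends → [1, 2, 26, 28, 34]
29 → replaces 34 → [1, 2, 26, 28, 29]
13 → replaces 26 → [1, 2, 13, 28, 29]
Five tails, so the longest strictly increasing subsequence has length 5 (e.g. 1, 4, 26, 28, 34).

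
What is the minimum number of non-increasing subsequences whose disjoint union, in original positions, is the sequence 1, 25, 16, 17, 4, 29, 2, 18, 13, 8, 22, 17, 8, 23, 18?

Place each on the leftmost legal pile:
1 → new pile 1 (tops now [1])
25 → new pile 2 (tops now [1, 25])
16 → pile 2 (tops now [1, 16])
17 → new pile 3 (tops now [1, 16, 17])
4 → pile 2 (tops now [1, 4, 17])
29 → new pile 4 (tops now [1, 4, 17, 29])
2 → pile 2 (tops now [1, 2, 17, 29])
18 → pile 4 (tops now [1, 2, 17, 18])
13 → pile 3 (tops now [1, 2, 13, 18])
8 → pile 3 (tops now [1, 2, 8, 18])
22 → new pile 5 (tops now [1, 2, 8, 18, 22])
17 → pile 4 (tops now [1, 2, 8, 17, 22])
8 → pile 3 (tops now [1, 2, 8, 17, 22])
23 → new pile 6 (tops now [1, 2, 8, 17, 22, 23])
18 → pile 5 (tops now [1, 2, 8, 17, 18, 23])
Six piles.

6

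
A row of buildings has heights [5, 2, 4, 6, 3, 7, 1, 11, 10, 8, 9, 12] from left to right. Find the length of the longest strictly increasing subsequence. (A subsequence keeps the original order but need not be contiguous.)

Let dp[i] be the length of the longest such subsequence ending at index i:
i:      1  2  3  4  5  6  7  8  9 10 11 12
a[i]:   5  2  4  6  3  7  1 11 10  8  9 12
dp:     1  1  2  3  2  4  1  5  5  5  6  7
Maximum dp value is 7.

7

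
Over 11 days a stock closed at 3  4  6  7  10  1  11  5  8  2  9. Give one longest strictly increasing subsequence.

Patience tails give the LIS length; then backtrack through the dp parents:
3 → extends → [3]
4 → extends → [3, 4]
6 → extends → [3, 4, 6]
7 → extends → [3, 4, 6, 7]
10 → extends → [3, 4, 6, 7, 10]
1 → replaces 3 → [1, 4, 6, 7, 10]
11 → extends → [1, 4, 6, 7, 10, 11]
5 → replaces 6 → [1, 4, 5, 7, 10, 11]
8 → replaces 10 → [1, 4, 5, 7, 8, 11]
2 → replaces 4 → [1, 2, 5, 7, 8, 11]
9 → replaces 11 → [1, 2, 5, 7, 8, 9]
Length 6; one witness is 3, 4, 6, 7, 10, 11.

3, 4, 6, 7, 10, 11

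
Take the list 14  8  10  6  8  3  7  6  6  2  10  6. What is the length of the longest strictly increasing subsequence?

Let dp[i] be the length of the longest such subsequence ending at index i:
i:      1  2  3  4  5  6  7  8  9 10 11 12
a[i]:  14  8 10  6  8  3  7  6  6  2 10  6
dp:     1  1  2  1  2  1  2  2  2  1  3  2
Maximum dp value is 3.

3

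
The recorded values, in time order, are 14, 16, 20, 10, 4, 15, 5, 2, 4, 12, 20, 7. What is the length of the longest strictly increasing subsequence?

4

Track the smallest tail for each achievable length (strict):
14 → extends → [14]
16 → extends → [14, 16]
20 → extends → [14, 16, 20]
10 → replaces 14 → [10, 16, 20]
4 → replaces 10 → [4, 16, 20]
15 → replaces 16 → [4, 15, 20]
5 → replaces 15 → [4, 5, 20]
2 → replaces 4 → [2, 5, 20]
4 → replaces 5 → [2, 4, 20]
12 → replaces 20 → [2, 4, 12]
20 → extends → [2, 4, 12, 20]
7 → replaces 12 → [2, 4, 7, 20]
Four tails, so the longest strictly increasing subsequence has length 4 (e.g. 4, 5, 12, 20).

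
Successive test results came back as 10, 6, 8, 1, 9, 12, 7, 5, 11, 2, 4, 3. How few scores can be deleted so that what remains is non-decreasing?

Fewest deletions = n − (longest non-decreasing subsequence).
Patience tails:
10 → extends → [10]
6 → replaces 10 → [6]
8 → extends → [6, 8]
1 → replaces 6 → [1, 8]
9 → extends → [1, 8, 9]
12 → extends → [1, 8, 9, 12]
7 → replaces 8 → [1, 7, 9, 12]
5 → replaces 7 → [1, 5, 9, 12]
11 → replaces 12 → [1, 5, 9, 11]
2 → replaces 5 → [1, 2, 9, 11]
4 → replaces 9 → [1, 2, 4, 11]
3 → replaces 4 → [1, 2, 3, 11]
Longest non-decreasing subsequence has length 4, so deletions = 12 − 4 = 8.

8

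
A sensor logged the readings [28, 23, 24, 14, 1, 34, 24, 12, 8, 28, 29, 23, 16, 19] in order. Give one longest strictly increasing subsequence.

23, 24, 28, 29

Patience tails give the LIS length; then backtrack through the dp parents:
28 → extends → [28]
23 → replaces 28 → [23]
24 → extends → [23, 24]
14 → replaces 23 → [14, 24]
1 → replaces 14 → [1, 24]
34 → extends → [1, 24, 34]
24 → already a tail → [1, 24, 34]
12 → replaces 24 → [1, 12, 34]
8 → replaces 12 → [1, 8, 34]
28 → replaces 34 → [1, 8, 28]
29 → extends → [1, 8, 28, 29]
23 → replaces 28 → [1, 8, 23, 29]
16 → replaces 23 → [1, 8, 16, 29]
19 → replaces 29 → [1, 8, 16, 19]
Length 4; one witness is 23, 24, 28, 29.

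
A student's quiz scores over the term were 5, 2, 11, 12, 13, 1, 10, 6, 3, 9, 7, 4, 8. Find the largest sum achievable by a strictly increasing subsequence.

41

Let S[i] be the best sum of a strictly increasing subsequence ending at i:
i:      1  2  3  4  5  6  7  8  9 10 11 12 13
a[i]:   5  2 11 12 13  1 10  6  3  9  7  4  8
S:      5  2 16 28 41  1 15 11  5 20 18  9 26
Maximum is 41 (e.g. 5 + 11 + 12 + 13).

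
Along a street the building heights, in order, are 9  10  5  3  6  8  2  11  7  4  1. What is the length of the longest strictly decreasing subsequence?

Negate each value so 'decreasing' becomes 'increasing', then run patience tails on the negated sequence:
-9 → extends → [-9]
-10 → replaces -9 → [-10]
-5 → extends → [-10, -5]
-3 → extends → [-10, -5, -3]
-6 → replaces -5 → [-10, -6, -3]
-8 → replaces -6 → [-10, -8, -3]
-2 → extends → [-10, -8, -3, -2]
-11 → replaces -10 → [-11, -8, -3, -2]
-7 → replaces -3 → [-11, -8, -7, -2]
-4 → replaces -2 → [-11, -8, -7, -4]
-1 → extends → [-11, -8, -7, -4, -1]
Five tails, so the longest strictly decreasing subsequence of the original has length 5.

5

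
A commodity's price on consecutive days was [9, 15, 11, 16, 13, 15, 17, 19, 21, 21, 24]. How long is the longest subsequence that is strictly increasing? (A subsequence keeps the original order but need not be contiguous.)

8

Track the smallest tail for each achievable length (strict):
9 → extends → [9]
15 → extends → [9, 15]
11 → replaces 15 → [9, 11]
16 → extends → [9, 11, 16]
13 → replaces 16 → [9, 11, 13]
15 → extends → [9, 11, 13, 15]
17 → extends → [9, 11, 13, 15, 17]
19 → extends → [9, 11, 13, 15, 17, 19]
21 → extends → [9, 11, 13, 15, 17, 19, 21]
21 → already a tail → [9, 11, 13, 15, 17, 19, 21]
24 → extends → [9, 11, 13, 15, 17, 19, 21, 24]
Eight tails, so the longest strictly increasing subsequence has length 8 (e.g. 9, 11, 13, 15, 17, 19, 21, 24).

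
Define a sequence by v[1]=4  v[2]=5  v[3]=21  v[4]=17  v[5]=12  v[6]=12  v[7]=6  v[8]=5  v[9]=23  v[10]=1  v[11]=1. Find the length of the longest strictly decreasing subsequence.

6

Negate each value so 'decreasing' becomes 'increasing', then run patience tails on the negated sequence:
-4 → extends → [-4]
-5 → replaces -4 → [-5]
-21 → replaces -5 → [-21]
-17 → extends → [-21, -17]
-12 → extends → [-21, -17, -12]
-12 → already a tail → [-21, -17, -12]
-6 → extends → [-21, -17, -12, -6]
-5 → extends → [-21, -17, -12, -6, -5]
-23 → replaces -21 → [-23, -17, -12, -6, -5]
-1 → extends → [-23, -17, -12, -6, -5, -1]
-1 → already a tail → [-23, -17, -12, -6, -5, -1]
Six tails, so the longest strictly decreasing subsequence of the original has length 6.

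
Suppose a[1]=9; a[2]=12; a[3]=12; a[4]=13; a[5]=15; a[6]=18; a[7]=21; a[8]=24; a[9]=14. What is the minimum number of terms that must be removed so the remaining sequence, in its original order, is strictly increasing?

Fewest deletions = n − (longest strictly increasing subsequence).
i:      1  2  3  4  5  6  7  8  9
a[i]:   9 12 12 13 15 18 21 24 14
dp:     1  2  2  3  4  5  6  7  4
max dp = 7, so deletions = 9 − 7 = 2.

2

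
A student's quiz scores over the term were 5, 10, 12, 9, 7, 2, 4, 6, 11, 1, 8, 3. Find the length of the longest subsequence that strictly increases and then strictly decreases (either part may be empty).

inc[i] = longest strictly increasing subsequence ending at i; dec[i] = longest strictly decreasing subsequence starting at i:
i:      1  2  3  4  5  6  7  8  9 10 11 12
a[i]:   5 10 12  9  7  2  4  6 11  1  8  3
inc:    1  2  3  2  2  1  2  3  4  1  4  2
dec:    3  5  5  4  3  2  2  2  3  1  2  1
Best peak at i=3 (value 12): inc=3, dec=5, length 3+5−1 = 7.

7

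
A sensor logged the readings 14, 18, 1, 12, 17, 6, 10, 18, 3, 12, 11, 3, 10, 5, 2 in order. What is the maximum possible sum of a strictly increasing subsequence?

49

Let S[i] be the best sum of a strictly increasing subsequence ending at i:
i:      1  2  3  4  5  6  7  8  9 10 11 12 13 14 15
a[i]:  14 18  1 12 17  6 10 18  3 12 11  3 10  5  2
S:     14 32  1 13 31  7 17 49  4 29 28  4 17  9  3
Maximum is 49 (e.g. 14 + 17 + 18).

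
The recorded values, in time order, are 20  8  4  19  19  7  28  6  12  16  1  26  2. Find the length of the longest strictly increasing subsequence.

5

Track the smallest tail for each achievable length (strict):
20 → extends → [20]
8 → replaces 20 → [8]
4 → replaces 8 → [4]
19 → extends → [4, 19]
19 → already a tail → [4, 19]
7 → replaces 19 → [4, 7]
28 → extends → [4, 7, 28]
6 → replaces 7 → [4, 6, 28]
12 → replaces 28 → [4, 6, 12]
16 → extends → [4, 6, 12, 16]
1 → replaces 4 → [1, 6, 12, 16]
26 → extends → [1, 6, 12, 16, 26]
2 → replaces 6 → [1, 2, 12, 16, 26]
Five tails, so the longest strictly increasing subsequence has length 5 (e.g. 4, 7, 12, 16, 26).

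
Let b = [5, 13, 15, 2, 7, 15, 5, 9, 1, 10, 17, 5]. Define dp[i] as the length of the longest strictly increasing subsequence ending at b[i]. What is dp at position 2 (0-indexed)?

dp[i] = 1 + max{dp[j] : j<i, b[j]<b[i]} (or 1 if no such j):
i:      0  1  2  3  4  5  6  7  8  9 10 11
b[i]:   5 13 15  2  7 15  5  9  1 10 17  5
dp:     1  2  3  1  2  3  2  3  1  4  5  2
At index 2 the value is 3.

3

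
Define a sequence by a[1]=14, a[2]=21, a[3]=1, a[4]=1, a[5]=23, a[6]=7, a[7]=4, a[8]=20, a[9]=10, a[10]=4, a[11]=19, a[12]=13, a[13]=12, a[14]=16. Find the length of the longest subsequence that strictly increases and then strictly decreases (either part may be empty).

inc[i] = longest strictly increasing subsequence ending at i; dec[i] = longest strictly decreasing subsequence starting at i:
i:      1  2  3  4  5  6  7  8  9 10 11 12 13 14
a[i]:  14 21  1  1 23  7  4 20 10  4 19 13 12 16
inc:    1  2  1  1  3  2  2  3  3  2  4  4  4  5
dec:    3  5  1  1  5  2  1  4  2  1  3  2  1  1
Best peak at i=5 (value 23): inc=3, dec=5, length 3+5−1 = 7.

7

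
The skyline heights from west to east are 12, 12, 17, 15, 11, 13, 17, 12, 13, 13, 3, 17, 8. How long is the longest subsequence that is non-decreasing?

6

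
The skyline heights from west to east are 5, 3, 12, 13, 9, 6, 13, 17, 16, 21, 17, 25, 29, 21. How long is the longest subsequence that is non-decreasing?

8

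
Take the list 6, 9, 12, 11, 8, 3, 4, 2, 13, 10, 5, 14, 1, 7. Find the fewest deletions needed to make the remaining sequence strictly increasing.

9

Fewest deletions = n − (longest strictly increasing subsequence).
i:      1  2  3  4  5  6  7  8  9 10 11 12 13 14
a[i]:   6  9 12 11  8  3  4  2 13 10  5 14  1  7
dp:     1  2  3  3  2  1  2  1  4  3  3  5  1  4
max dp = 5, so deletions = 14 − 5 = 9.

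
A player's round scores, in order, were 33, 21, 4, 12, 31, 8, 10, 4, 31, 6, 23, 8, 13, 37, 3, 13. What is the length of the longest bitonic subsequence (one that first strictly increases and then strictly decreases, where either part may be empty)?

7

inc[i] = longest strictly increasing subsequence ending at i; dec[i] = longest strictly decreasing subsequence starting at i:
i:      1  2  3  4  5  6  7  8  9 10 11 12 13 14 15 16
a[i]:  33 21  4 12 31  8 10  4 31  6 23  8 13 37  3 13
inc:    1  1  1  2  3  2  3  1  4  2  4  3  4  5  1  4
dec:    6  5  2  4  4  3  3  2  4  2  3  2  2  2  1  1
Best peak at i=9 (value 31): inc=4, dec=4, length 4+4−1 = 7.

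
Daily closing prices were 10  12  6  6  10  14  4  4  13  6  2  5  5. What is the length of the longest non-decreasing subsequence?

Let dp[i] be the length of the longest such subsequence ending at index i:
i:      1  2  3  4  5  6  7  8  9 10 11 12 13
a[i]:  10 12  6  6 10 14  4  4 13  6  2  5  5
dp:     1  2  1  2  3  4  1  2  4  3  1  3  4
Maximum dp value is 4.

4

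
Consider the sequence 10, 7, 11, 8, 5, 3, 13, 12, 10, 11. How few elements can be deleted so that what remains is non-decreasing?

Fewest deletions = n − (longest non-decreasing subsequence).
i:      1  2  3  4  5  6  7  8  9 10
a[i]:  10  7 11  8  5  3 13 12 10 11
dp:     1  1  2  2  1  1  3  3  3  4
max dp = 4, so deletions = 10 − 4 = 6.

6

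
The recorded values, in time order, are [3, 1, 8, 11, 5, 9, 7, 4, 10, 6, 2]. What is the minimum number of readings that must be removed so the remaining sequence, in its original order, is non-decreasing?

7

Fewest deletions = n − (longest non-decreasing subsequence).
i:      1  2  3  4  5  6  7  8  9 10 11
a[i]:   3  1  8 11  5  9  7  4 10  6  2
dp:     1  1  2  3  2  3  3  2  4  3  2
max dp = 4, so deletions = 11 − 4 = 7.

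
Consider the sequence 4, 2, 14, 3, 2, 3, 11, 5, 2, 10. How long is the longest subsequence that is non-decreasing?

Track the smallest tail for each achievable length (allowing ties):
4 → extends → [4]
2 → replaces 4 → [2]
14 → extends → [2, 14]
3 → replaces 14 → [2, 3]
2 → replaces 3 → [2, 2]
3 → extends → [2, 2, 3]
11 → extends → [2, 2, 3, 11]
5 → replaces 11 → [2, 2, 3, 5]
2 → replaces 3 → [2, 2, 2, 5]
10 → extends → [2, 2, 2, 5, 10]
Five tails, so the longest non-decreasing subsequence has length 5 (e.g. 2, 3, 3, 5, 10).

5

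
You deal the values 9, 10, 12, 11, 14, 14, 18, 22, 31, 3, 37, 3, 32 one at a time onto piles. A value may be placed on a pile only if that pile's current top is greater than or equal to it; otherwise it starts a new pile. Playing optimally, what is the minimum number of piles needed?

Place each on the leftmost legal pile:
9 → new pile 1 (tops now [9])
10 → new pile 2 (tops now [9, 10])
12 → new pile 3 (tops now [9, 10, 12])
11 → pile 3 (tops now [9, 10, 11])
14 → new pile 4 (tops now [9, 10, 11, 14])
14 → pile 4 (tops now [9, 10, 11, 14])
18 → new pile 5 (tops now [9, 10, 11, 14, 18])
22 → new pile 6 (tops now [9, 10, 11, 14, 18, 22])
31 → new pile 7 (tops now [9, 10, 11, 14, 18, 22, 31])
3 → pile 1 (tops now [3, 10, 11, 14, 18, 22, 31])
37 → new pile 8 (tops now [3, 10, 11, 14, 18, 22, 31, 37])
3 → pile 1 (tops now [3, 10, 11, 14, 18, 22, 31, 37])
32 → pile 8 (tops now [3, 10, 11, 14, 18, 22, 31, 32])
Eight piles.

8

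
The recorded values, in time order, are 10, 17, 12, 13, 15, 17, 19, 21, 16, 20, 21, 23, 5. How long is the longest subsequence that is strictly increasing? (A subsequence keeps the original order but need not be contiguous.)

9

Let dp[i] be the length of the longest such subsequence ending at index i:
i:      1  2  3  4  5  6  7  8  9 10 11 12 13
a[i]:  10 17 12 13 15 17 19 21 16 20 21 23  5
dp:     1  2  2  3  4  5  6  7  5  7  8  9  1
Maximum dp value is 9.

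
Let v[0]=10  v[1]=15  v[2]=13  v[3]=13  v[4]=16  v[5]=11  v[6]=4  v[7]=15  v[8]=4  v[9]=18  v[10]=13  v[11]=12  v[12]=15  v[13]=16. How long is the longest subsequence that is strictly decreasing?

4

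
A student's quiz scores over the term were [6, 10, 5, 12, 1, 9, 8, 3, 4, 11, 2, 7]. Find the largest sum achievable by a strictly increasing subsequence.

Let S[i] be the best sum of a strictly increasing subsequence ending at i:
i:      1  2  3  4  5  6  7  8  9 10 11 12
a[i]:   6 10  5 12  1  9  8  3  4 11  2  7
S:      6 16  5 28  1 15 14  4  8 27  3 15
Maximum is 28 (e.g. 6 + 10 + 12).

28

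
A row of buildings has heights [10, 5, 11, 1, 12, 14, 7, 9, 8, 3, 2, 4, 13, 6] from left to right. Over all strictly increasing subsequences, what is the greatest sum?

Let S[i] be the best sum of a strictly increasing subsequence ending at i:
i:      1  2  3  4  5  6  7  8  9 10 11 12 13 14
a[i]:  10  5 11  1 12 14  7  9  8  3  2  4 13  6
S:     10  5 21  1 33 47 12 21 20  4  3  8 46 14
Maximum is 47 (e.g. 10 + 11 + 12 + 14).

47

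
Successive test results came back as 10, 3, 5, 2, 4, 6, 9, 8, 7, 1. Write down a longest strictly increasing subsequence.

3, 5, 6, 9

Patience tails give the LIS length; then backtrack through the dp parents:
10 → extends → [10]
3 → replaces 10 → [3]
5 → extends → [3, 5]
2 → replaces 3 → [2, 5]
4 → replaces 5 → [2, 4]
6 → extends → [2, 4, 6]
9 → extends → [2, 4, 6, 9]
8 → replaces 9 → [2, 4, 6, 8]
7 → replaces 8 → [2, 4, 6, 7]
1 → replaces 2 → [1, 4, 6, 7]
Length 4; one witness is 3, 5, 6, 9.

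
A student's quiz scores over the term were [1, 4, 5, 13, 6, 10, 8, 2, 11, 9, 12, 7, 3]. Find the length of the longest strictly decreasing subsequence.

Negate each value so 'decreasing' becomes 'increasing', then run patience tails on the negated sequence:
-1 → extends → [-1]
-4 → replaces -1 → [-4]
-5 → replaces -4 → [-5]
-13 → replaces -5 → [-13]
-6 → extends → [-13, -6]
-10 → replaces -6 → [-13, -10]
-8 → extends → [-13, -10, -8]
-2 → extends → [-13, -10, -8, -2]
-11 → replaces -10 → [-13, -11, -8, -2]
-9 → replaces -8 → [-13, -11, -9, -2]
-12 → replaces -11 → [-13, -12, -9, -2]
-7 → replaces -2 → [-13, -12, -9, -7]
-3 → extends → [-13, -12, -9, -7, -3]
Five tails, so the longest strictly decreasing subsequence of the original has length 5.

5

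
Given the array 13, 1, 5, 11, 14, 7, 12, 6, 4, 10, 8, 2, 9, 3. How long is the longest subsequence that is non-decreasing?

Let dp[i] be the length of the longest such subsequence ending at index i:
i:      1  2  3  4  5  6  7  8  9 10 11 12 13 14
a[i]:  13  1  5 11 14  7 12  6  4 10  8  2  9  3
dp:     1  1  2  3  4  3  4  3  2  4  4  2  5  3
Maximum dp value is 5.

5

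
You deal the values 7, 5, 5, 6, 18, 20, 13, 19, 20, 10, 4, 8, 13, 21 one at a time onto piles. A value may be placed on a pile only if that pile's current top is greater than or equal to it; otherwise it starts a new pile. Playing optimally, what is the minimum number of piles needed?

6

Place each on the leftmost legal pile:
7 → new pile 1 (tops now [7])
5 → pile 1 (tops now [5])
5 → pile 1 (tops now [5])
6 → new pile 2 (tops now [5, 6])
18 → new pile 3 (tops now [5, 6, 18])
20 → new pile 4 (tops now [5, 6, 18, 20])
13 → pile 3 (tops now [5, 6, 13, 20])
19 → pile 4 (tops now [5, 6, 13, 19])
20 → new pile 5 (tops now [5, 6, 13, 19, 20])
10 → pile 3 (tops now [5, 6, 10, 19, 20])
4 → pile 1 (tops now [4, 6, 10, 19, 20])
8 → pile 3 (tops now [4, 6, 8, 19, 20])
13 → pile 4 (tops now [4, 6, 8, 13, 20])
21 → new pile 6 (tops now [4, 6, 8, 13, 20, 21])
Six piles.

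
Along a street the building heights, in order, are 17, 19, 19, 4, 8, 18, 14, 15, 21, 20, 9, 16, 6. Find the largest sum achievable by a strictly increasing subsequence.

Let S[i] be the best sum of a strictly increasing subsequence ending at i:
i:      1  2  3  4  5  6  7  8  9 10 11 12 13
a[i]:  17 19 19  4  8 18 14 15 21 20  9 16  6
S:     17 36 36  4 12 35 26 41 62 61 21 57 10
Maximum is 62 (e.g. 4 + 8 + 14 + 15 + 21).

62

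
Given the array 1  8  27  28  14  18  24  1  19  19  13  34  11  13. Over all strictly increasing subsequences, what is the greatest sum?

99

Let S[i] be the best sum of a strictly increasing subsequence ending at i:
i:      1  2  3  4  5  6  7  8  9 10 11 12 13 14
a[i]:   1  8 27 28 14 18 24  1 19 19 13 34 11 13
S:      1  9 36 64 23 41 65  1 60 60 22 99 20 33
Maximum is 99 (e.g. 1 + 8 + 14 + 18 + 24 + 34).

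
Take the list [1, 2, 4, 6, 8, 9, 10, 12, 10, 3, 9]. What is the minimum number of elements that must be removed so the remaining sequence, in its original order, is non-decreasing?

Fewest deletions = n − (longest non-decreasing subsequence).
i:      1  2  3  4  5  6  7  8  9 10 11
a[i]:   1  2  4  6  8  9 10 12 10  3  9
dp:     1  2  3  4  5  6  7  8  8  3  7
max dp = 8, so deletions = 11 − 8 = 3.

3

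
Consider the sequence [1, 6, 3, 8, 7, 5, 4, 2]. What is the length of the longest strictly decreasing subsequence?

Let dp[i] be the longest strictly decreasing subsequence ending at i:
i:     1 2 3 4 5 6 7 8
a[i]:  1 6 3 8 7 5 4 2
dp:    1 1 2 1 2 3 4 5
Maximum is 5.

5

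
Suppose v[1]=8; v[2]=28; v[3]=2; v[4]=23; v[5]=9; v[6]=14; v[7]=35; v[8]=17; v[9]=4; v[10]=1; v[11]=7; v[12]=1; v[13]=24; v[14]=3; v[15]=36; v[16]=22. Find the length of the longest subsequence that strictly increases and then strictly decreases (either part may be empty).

7

inc[i] = longest strictly increasing subsequence ending at i; dec[i] = longest strictly decreasing subsequence starting at i:
i:      1  2  3  4  5  6  7  8  9 10 11 12 13 14 15 16
v[i]:   8 28  2 23  9 14 35 17  4  1  7  1 24  3 36 22
inc:    1  2  1  2  2  3  4  4  2  1  3  1  5  2  6  5
dec:    3  5  2  4  3  3  4  3  2  1  2  1  2  1  2  1
Best peak at i=7 (value 35): inc=4, dec=4, length 4+4−1 = 7.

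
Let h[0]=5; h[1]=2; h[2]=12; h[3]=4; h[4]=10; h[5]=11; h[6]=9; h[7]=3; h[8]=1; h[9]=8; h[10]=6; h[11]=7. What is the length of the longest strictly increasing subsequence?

4

Let dp[i] be the length of the longest such subsequence ending at index i:
i:      0  1  2  3  4  5  6  7  8  9 10 11
h[i]:   5  2 12  4 10 11  9  3  1  8  6  7
dp:     1  1  2  2  3  4  3  2  1  3  3  4
Maximum dp value is 4.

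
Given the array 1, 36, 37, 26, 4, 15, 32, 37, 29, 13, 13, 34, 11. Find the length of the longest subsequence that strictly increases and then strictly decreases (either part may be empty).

inc[i] = longest strictly increasing subsequence ending at i; dec[i] = longest strictly decreasing subsequence starting at i:
i:      1  2  3  4  5  6  7  8  9 10 11 12 13
a[i]:   1 36 37 26  4 15 32 37 29 13 13 34 11
inc:    1  2  3  2  2  3  4  5  4  3  3  5  3
dec:    1  5  5  4  1  3  4  4  3  2  2  2  1
Best peak at i=8 (value 37): inc=5, dec=4, length 5+4−1 = 8.

8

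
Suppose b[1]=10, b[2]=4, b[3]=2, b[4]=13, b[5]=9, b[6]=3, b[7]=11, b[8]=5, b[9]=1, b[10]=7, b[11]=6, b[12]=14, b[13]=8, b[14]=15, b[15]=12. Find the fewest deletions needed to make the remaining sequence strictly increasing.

9

Fewest deletions = n − (longest strictly increasing subsequence).
i:      1  2  3  4  5  6  7  8  9 10 11 12 13 14 15
b[i]:  10  4  2 13  9  3 11  5  1  7  6 14  8 15 12
dp:     1  1  1  2  2  2  3  3  1  4  4  5  5  6  6
max dp = 6, so deletions = 15 − 6 = 9.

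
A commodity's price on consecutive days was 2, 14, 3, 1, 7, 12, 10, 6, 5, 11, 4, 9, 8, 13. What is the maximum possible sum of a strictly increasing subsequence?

46

Let S[i] be the best sum of a strictly increasing subsequence ending at i:
i:      1  2  3  4  5  6  7  8  9 10 11 12 13 14
a[i]:   2 14  3  1  7 12 10  6  5 11  4  9  8 13
S:      2 16  5  1 12 24 22 11 10 33  9 21 20 46
Maximum is 46 (e.g. 2 + 3 + 7 + 10 + 11 + 13).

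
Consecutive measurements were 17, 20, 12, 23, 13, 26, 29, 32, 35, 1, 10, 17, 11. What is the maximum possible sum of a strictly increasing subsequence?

Let S[i] be the best sum of a strictly increasing subsequence ending at i:
i:       1   2   3   4   5   6   7   8   9  10  11  12  13
a[i]:   17  20  12  23  13  26  29  32  35   1  10  17  11
S:      17  37  12  60  25  86 115 147 182   1  11  42  22
Maximum is 182 (e.g. 17 + 20 + 23 + 26 + 29 + 32 + 35).

182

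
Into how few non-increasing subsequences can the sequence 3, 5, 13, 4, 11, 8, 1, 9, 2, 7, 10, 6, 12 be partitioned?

6

Place each on the leftmost legal pile:
3 → new pile 1 (tops now [3])
5 → new pile 2 (tops now [3, 5])
13 → new pile 3 (tops now [3, 5, 13])
4 → pile 2 (tops now [3, 4, 13])
11 → pile 3 (tops now [3, 4, 11])
8 → pile 3 (tops now [3, 4, 8])
1 → pile 1 (tops now [1, 4, 8])
9 → new pile 4 (tops now [1, 4, 8, 9])
2 → pile 2 (tops now [1, 2, 8, 9])
7 → pile 3 (tops now [1, 2, 7, 9])
10 → new pile 5 (tops now [1, 2, 7, 9, 10])
6 → pile 3 (tops now [1, 2, 6, 9, 10])
12 → new pile 6 (tops now [1, 2, 6, 9, 10, 12])
Six piles.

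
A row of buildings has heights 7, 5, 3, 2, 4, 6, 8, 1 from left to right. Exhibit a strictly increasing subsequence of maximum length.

Patience tails give the LIS length; then backtrack through the dp parents:
7 → extends → [7]
5 → replaces 7 → [5]
3 → replaces 5 → [3]
2 → replaces 3 → [2]
4 → extends → [2, 4]
6 → extends → [2, 4, 6]
8 → extends → [2, 4, 6, 8]
1 → replaces 2 → [1, 4, 6, 8]
Length 4; one witness is 3, 4, 6, 8.

3, 4, 6, 8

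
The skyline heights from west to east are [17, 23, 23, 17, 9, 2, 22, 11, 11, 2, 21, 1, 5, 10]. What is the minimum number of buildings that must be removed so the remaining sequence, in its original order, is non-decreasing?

Fewest deletions = n − (longest non-decreasing subsequence).
Patience tails:
17 → extends → [17]
23 → extends → [17, 23]
23 → extends → [17, 23, 23]
17 → replaces 23 → [17, 17, 23]
9 → replaces 17 → [9, 17, 23]
2 → replaces 9 → [2, 17, 23]
22 → replaces 23 → [2, 17, 22]
11 → replaces 17 → [2, 11, 22]
11 → replaces 22 → [2, 11, 11]
2 → replaces 11 → [2, 2, 11]
21 → extends → [2, 2, 11, 21]
1 → replaces 2 → [1, 2, 11, 21]
5 → replaces 11 → [1, 2, 5, 21]
10 → replaces 21 → [1, 2, 5, 10]
Longest non-decreasing subsequence has length 4, so deletions = 14 − 4 = 10.

10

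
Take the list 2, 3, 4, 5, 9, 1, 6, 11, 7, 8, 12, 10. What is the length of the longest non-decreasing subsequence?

8

Track the smallest tail for each achievable length (allowing ties):
2 → extends → [2]
3 → extends → [2, 3]
4 → extends → [2, 3, 4]
5 → extends → [2, 3, 4, 5]
9 → extends → [2, 3, 4, 5, 9]
1 → replaces 2 → [1, 3, 4, 5, 9]
6 → replaces 9 → [1, 3, 4, 5, 6]
11 → extends → [1, 3, 4, 5, 6, 11]
7 → replaces 11 → [1, 3, 4, 5, 6, 7]
8 → extends → [1, 3, 4, 5, 6, 7, 8]
12 → extends → [1, 3, 4, 5, 6, 7, 8, 12]
10 → replaces 12 → [1, 3, 4, 5, 6, 7, 8, 10]
Eight tails, so the longest non-decreasing subsequence has length 8 (e.g. 2, 3, 4, 5, 6, 7, 8, 12).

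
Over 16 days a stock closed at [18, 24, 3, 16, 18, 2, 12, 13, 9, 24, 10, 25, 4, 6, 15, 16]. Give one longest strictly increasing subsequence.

3, 16, 18, 24, 25

Patience tails give the LIS length; then backtrack through the dp parents:
18 → extends → [18]
24 → extends → [18, 24]
3 → replaces 18 → [3, 24]
16 → replaces 24 → [3, 16]
18 → extends → [3, 16, 18]
2 → replaces 3 → [2, 16, 18]
12 → replaces 16 → [2, 12, 18]
13 → replaces 18 → [2, 12, 13]
9 → replaces 12 → [2, 9, 13]
24 → extends → [2, 9, 13, 24]
10 → replaces 13 → [2, 9, 10, 24]
25 → extends → [2, 9, 10, 24, 25]
4 → replaces 9 → [2, 4, 10, 24, 25]
6 → replaces 10 → [2, 4, 6, 24, 25]
15 → replaces 24 → [2, 4, 6, 15, 25]
16 → replaces 25 → [2, 4, 6, 15, 16]
Length 5; one witness is 3, 16, 18, 24, 25.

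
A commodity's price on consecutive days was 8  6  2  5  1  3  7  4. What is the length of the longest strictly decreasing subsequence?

Negate each value so 'decreasing' becomes 'increasing', then run patience tails on the negated sequence:
-8 → extends → [-8]
-6 → extends → [-8, -6]
-2 → extends → [-8, -6, -2]
-5 → replaces -2 → [-8, -6, -5]
-1 → extends → [-8, -6, -5, -1]
-3 → replaces -1 → [-8, -6, -5, -3]
-7 → replaces -6 → [-8, -7, -5, -3]
-4 → replaces -3 → [-8, -7, -5, -4]
Four tails, so the longest strictly decreasing subsequence of the original has length 4.

4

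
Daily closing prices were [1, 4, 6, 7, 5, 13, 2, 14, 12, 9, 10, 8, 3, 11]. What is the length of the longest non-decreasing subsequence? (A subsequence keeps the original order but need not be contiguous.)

Track the smallest tail for each achievable length (allowing ties):
1 → extends → [1]
4 → extends → [1, 4]
6 → extends → [1, 4, 6]
7 → extends → [1, 4, 6, 7]
5 → replaces 6 → [1, 4, 5, 7]
13 → extends → [1, 4, 5, 7, 13]
2 → replaces 4 → [1, 2, 5, 7, 13]
14 → extends → [1, 2, 5, 7, 13, 14]
12 → replaces 13 → [1, 2, 5, 7, 12, 14]
9 → replaces 12 → [1, 2, 5, 7, 9, 14]
10 → replaces 14 → [1, 2, 5, 7, 9, 10]
8 → replaces 9 → [1, 2, 5, 7, 8, 10]
3 → replaces 5 → [1, 2, 3, 7, 8, 10]
11 → extends → [1, 2, 3, 7, 8, 10, 11]
Seven tails, so the longest non-decreasing subsequence has length 7 (e.g. 1, 4, 6, 7, 9, 10, 11).

7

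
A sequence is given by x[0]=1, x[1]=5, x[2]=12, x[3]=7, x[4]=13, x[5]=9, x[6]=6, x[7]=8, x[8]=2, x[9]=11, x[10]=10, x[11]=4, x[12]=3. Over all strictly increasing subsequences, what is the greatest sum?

33

Let S[i] be the best sum of a strictly increasing subsequence ending at i:
i:      0  1  2  3  4  5  6  7  8  9 10 11 12
x[i]:   1  5 12  7 13  9  6  8  2 11 10  4  3
S:      1  6 18 13 31 22 12 21  3 33 32  7  6
Maximum is 33 (e.g. 1 + 5 + 7 + 9 + 11).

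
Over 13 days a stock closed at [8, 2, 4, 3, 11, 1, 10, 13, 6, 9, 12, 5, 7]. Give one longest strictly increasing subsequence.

2, 4, 6, 9, 12

Patience tails give the LIS length; then backtrack through the dp parents:
8 → extends → [8]
2 → replaces 8 → [2]
4 → extends → [2, 4]
3 → replaces 4 → [2, 3]
11 → extends → [2, 3, 11]
1 → replaces 2 → [1, 3, 11]
10 → replaces 11 → [1, 3, 10]
13 → extends → [1, 3, 10, 13]
6 → replaces 10 → [1, 3, 6, 13]
9 → replaces 13 → [1, 3, 6, 9]
12 → extends → [1, 3, 6, 9, 12]
5 → replaces 6 → [1, 3, 5, 9, 12]
7 → replaces 9 → [1, 3, 5, 7, 12]
Length 5; one witness is 2, 4, 6, 9, 12.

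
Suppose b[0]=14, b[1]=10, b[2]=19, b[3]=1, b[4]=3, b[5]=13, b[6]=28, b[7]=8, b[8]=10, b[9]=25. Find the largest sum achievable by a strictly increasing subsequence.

61

Let S[i] be the best sum of a strictly increasing subsequence ending at i:
i:      0  1  2  3  4  5  6  7  8  9
b[i]:  14 10 19  1  3 13 28  8 10 25
S:     14 10 33  1  4 23 61 12 22 58
Maximum is 61 (e.g. 14 + 19 + 28).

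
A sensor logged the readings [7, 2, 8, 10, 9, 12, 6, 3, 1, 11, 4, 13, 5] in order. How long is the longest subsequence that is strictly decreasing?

Negate each value so 'decreasing' becomes 'increasing', then run patience tails on the negated sequence:
-7 → extends → [-7]
-2 → extends → [-7, -2]
-8 → replaces -7 → [-8, -2]
-10 → replaces -8 → [-10, -2]
-9 → replaces -2 → [-10, -9]
-12 → replaces -10 → [-12, -9]
-6 → extends → [-12, -9, -6]
-3 → extends → [-12, -9, -6, -3]
-1 → extends → [-12, -9, -6, -3, -1]
-11 → replaces -9 → [-12, -11, -6, -3, -1]
-4 → replaces -3 → [-12, -11, -6, -4, -1]
-13 → replaces -12 → [-13, -11, -6, -4, -1]
-5 → replaces -4 → [-13, -11, -6, -5, -1]
Five tails, so the longest strictly decreasing subsequence of the original has length 5.

5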